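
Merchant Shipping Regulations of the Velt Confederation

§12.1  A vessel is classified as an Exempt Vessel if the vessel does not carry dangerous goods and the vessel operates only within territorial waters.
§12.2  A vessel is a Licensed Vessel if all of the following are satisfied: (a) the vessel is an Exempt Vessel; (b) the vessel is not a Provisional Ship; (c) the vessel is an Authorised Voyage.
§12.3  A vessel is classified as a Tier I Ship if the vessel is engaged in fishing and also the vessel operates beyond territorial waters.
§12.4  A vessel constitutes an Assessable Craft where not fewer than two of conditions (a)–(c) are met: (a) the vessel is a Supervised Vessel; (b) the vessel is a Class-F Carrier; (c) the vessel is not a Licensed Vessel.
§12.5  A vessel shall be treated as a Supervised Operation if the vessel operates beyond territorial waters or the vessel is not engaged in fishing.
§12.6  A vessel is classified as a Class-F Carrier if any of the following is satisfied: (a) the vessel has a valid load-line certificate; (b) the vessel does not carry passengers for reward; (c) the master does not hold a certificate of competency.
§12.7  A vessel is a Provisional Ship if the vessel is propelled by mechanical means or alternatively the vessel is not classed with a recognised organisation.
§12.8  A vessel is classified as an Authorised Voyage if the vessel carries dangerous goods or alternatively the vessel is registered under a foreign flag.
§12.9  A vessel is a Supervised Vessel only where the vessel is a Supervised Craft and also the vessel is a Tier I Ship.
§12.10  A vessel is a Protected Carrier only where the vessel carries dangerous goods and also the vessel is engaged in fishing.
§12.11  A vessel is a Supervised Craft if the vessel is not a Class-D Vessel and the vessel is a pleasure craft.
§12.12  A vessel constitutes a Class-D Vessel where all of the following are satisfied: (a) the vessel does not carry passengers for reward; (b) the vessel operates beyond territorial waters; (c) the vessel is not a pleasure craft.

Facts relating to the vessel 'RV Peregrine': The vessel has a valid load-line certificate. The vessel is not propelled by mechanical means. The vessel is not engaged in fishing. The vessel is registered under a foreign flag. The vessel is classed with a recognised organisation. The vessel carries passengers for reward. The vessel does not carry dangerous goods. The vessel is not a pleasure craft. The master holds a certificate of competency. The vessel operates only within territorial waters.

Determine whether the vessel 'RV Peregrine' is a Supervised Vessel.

No

§12.12 — Class-D Vessel: [the vessel does not carry passengers for reward? no] AND [the vessel operates beyond territorial waters? no] AND [the vessel is not a pleasure craft? yes] → not satisfied.
§12.11 — Supervised Craft: [not a Class-D Vessel (§12.12)? yes] AND [the vessel is a pleasure craft? no] → not satisfied.
§12.3 — Tier I Ship: [the vessel is engaged in fishing? no] AND [the vessel operates beyond territorial waters? no] → not satisfied.
§12.9 — Supervised Vessel: [Supervised Craft (§12.11)? no] AND [Tier I Ship (§12.3)? no] → not satisfied.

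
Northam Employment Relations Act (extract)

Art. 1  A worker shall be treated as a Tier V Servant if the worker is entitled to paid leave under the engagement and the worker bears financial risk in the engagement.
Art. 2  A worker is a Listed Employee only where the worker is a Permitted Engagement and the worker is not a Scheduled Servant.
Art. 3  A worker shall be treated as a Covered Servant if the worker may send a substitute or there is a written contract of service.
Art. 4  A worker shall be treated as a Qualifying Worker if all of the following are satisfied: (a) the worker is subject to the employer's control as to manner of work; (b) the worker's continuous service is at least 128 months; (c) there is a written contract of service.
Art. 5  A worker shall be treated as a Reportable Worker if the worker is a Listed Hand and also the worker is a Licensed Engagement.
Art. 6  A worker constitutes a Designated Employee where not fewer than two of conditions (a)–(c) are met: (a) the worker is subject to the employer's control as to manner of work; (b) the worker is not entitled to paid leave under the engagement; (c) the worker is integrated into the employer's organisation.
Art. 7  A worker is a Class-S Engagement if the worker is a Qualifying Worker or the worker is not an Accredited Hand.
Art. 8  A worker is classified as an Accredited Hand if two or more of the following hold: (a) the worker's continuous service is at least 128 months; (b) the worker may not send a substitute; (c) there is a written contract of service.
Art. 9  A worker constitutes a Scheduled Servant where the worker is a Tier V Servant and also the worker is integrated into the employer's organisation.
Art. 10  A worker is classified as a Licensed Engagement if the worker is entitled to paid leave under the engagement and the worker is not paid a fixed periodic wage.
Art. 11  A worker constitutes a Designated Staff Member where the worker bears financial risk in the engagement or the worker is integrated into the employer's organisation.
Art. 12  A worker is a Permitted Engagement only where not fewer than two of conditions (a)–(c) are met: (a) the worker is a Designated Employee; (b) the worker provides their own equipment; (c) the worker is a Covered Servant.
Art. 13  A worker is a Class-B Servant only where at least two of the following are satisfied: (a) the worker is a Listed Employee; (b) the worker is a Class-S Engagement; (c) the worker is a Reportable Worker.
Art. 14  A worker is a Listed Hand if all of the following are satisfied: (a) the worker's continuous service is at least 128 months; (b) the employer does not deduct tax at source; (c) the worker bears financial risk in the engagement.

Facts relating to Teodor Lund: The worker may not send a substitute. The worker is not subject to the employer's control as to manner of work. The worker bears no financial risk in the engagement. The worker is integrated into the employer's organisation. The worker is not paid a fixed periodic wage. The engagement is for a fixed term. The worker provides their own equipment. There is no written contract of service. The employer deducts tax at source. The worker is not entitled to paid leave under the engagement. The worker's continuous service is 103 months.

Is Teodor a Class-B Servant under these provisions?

Under article 6: the worker is subject to the employer's control as to manner of work? no; the worker is not entitled to paid leave under the engagement? yes; the worker is integrated into the employer's organisation? yes — 2 of 3 hold (need ≥2) → satisfied.
Under article 3: the worker may send a substitute? no; or there is a written contract of service? no. So the worker is not a Covered Servant.
Under article 12: Designated Employee (article 6)? yes; the worker provides their own equipment? yes; Covered Servant (article 3)? no — 2 of 3 hold (need ≥2) → satisfied.
Under article 1: the worker is entitled to paid leave under the engagement? no; and the worker bears financial risk in the engagement? no. So the worker is not a Tier V Servant.
Under article 9: Tier V Servant (article 1)? no; and the worker is integrated into the employer's organisation? yes. So the worker is not a Scheduled Servant.
Under article 2: Permitted Engagement (article 12)? yes; and not a Scheduled Servant (article 9)? yes. So the worker is a Listed Employee.
Under article 4: the worker is subject to the employer's control as to manner of work? no; and worker's continuous service: 103 months ≥ 128 months? no; and there is a written contract of service? no. So the worker is not a Qualifying Worker.
Under article 8: worker's continuous service: 103 months ≥ 128 months? no; the worker may not send a substitute? yes; there is a written contract of service? no — 1 of 3 hold (need ≥2) → not satisfied.
Under article 7: Qualifying Worker (article 4)? no; or not an Accredited Hand (article 8)? yes. So the worker is a Class-S Engagement.
Under article 14: worker's continuous service: 103 months ≥ 128 months? no; and the employer does not deduct tax at source? no; and the worker bears financial risk in the engagement? no. So the worker is not a Listed Hand.
Under article 10: the worker is entitled to paid leave under the engagement? no; and the worker is not paid a fixed periodic wage? yes. So the worker is not a Licensed Engagement.
Under article 5: Listed Hand (article 14)? no; and Licensed Engagement (article 10)? no. So the worker is not a Reportable Worker.
Under article 13: Listed Employee (article 2)? yes; Class-S Engagement (article 7)? yes; Reportable Worker (article 5)? no — 2 of 3 hold (need ≥2) → satisfied.

Yes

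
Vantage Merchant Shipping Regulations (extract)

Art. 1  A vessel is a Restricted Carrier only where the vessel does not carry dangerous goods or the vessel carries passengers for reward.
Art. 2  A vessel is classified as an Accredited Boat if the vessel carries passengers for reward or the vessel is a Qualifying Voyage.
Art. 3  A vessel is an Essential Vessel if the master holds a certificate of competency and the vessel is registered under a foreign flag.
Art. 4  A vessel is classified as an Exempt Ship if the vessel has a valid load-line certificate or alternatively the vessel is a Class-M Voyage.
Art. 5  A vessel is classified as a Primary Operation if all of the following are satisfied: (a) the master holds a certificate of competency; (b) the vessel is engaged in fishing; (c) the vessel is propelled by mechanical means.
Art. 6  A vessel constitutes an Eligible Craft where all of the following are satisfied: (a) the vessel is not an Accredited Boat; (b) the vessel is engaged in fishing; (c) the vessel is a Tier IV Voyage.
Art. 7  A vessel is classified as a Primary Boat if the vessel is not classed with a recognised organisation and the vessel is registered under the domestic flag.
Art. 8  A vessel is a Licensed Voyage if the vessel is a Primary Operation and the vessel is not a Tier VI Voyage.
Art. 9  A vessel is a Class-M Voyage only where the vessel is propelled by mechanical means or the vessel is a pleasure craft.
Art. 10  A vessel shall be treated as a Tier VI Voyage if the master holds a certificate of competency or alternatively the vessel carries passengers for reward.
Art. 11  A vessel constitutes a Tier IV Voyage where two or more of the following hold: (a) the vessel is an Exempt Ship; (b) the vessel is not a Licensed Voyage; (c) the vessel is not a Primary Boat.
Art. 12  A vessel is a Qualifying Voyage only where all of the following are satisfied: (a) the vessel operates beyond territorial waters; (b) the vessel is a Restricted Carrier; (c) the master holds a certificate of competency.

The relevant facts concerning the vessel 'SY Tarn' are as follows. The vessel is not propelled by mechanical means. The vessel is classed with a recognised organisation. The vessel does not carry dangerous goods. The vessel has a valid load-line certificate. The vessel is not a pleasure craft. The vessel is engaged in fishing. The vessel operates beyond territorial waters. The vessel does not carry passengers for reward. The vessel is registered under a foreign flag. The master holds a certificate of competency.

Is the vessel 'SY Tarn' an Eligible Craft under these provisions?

No

article 1 — Restricted Carrier: [the vessel does not carry dangerous goods? yes] OR [the vessel carries passengers for reward? no] → satisfied.
article 12 — Qualifying Voyage: [the vessel operates beyond territorial waters? yes] AND [Restricted Carrier (article 1)? yes] AND [the master holds a certificate of competency? yes] → satisfied.
article 2 — Accredited Boat: [the vessel carries passengers for reward? no] OR [Qualifying Voyage (article 12)? yes] → satisfied.
article 9 — Class-M Voyage: [the vessel is propelled by mechanical means? no] OR [the vessel is a pleasure craft? no] → not satisfied.
article 4 — Exempt Ship: [the vessel has a valid load-line certificate? yes] OR [Class-M Voyage (article 9)? no] → satisfied.
article 5 — Primary Operation: [the master holds a certificate of competency? yes] AND [the vessel is engaged in fishing? yes] AND [the vessel is propelled by mechanical means? no] → not satisfied.
article 10 — Tier VI Voyage: [the master holds a certificate of competency? yes] OR [the vessel carries passengers for reward? no] → satisfied.
article 8 — Licensed Voyage: [Primary Operation (article 5)? no] AND [not a Tier VI Voyage (article 10)? no] → not satisfied.
article 7 — Primary Boat: [the vessel is not classed with a recognised organisation? no] AND [the vessel is registered under the domestic flag? no] → not satisfied.
article 11 — Tier IV Voyage: Exempt Ship (article 4)? yes; not a Licensed Voyage (article 8)? yes; not a Primary Boat (article 7)? yes — 3 of 3 hold (need ≥2) → satisfied.
article 6 — Eligible Craft: [not an Accredited Boat (article 2)? no] AND [the vessel is engaged in fishing? yes] AND [Tier IV Voyage (article 11)? yes] → not satisfied.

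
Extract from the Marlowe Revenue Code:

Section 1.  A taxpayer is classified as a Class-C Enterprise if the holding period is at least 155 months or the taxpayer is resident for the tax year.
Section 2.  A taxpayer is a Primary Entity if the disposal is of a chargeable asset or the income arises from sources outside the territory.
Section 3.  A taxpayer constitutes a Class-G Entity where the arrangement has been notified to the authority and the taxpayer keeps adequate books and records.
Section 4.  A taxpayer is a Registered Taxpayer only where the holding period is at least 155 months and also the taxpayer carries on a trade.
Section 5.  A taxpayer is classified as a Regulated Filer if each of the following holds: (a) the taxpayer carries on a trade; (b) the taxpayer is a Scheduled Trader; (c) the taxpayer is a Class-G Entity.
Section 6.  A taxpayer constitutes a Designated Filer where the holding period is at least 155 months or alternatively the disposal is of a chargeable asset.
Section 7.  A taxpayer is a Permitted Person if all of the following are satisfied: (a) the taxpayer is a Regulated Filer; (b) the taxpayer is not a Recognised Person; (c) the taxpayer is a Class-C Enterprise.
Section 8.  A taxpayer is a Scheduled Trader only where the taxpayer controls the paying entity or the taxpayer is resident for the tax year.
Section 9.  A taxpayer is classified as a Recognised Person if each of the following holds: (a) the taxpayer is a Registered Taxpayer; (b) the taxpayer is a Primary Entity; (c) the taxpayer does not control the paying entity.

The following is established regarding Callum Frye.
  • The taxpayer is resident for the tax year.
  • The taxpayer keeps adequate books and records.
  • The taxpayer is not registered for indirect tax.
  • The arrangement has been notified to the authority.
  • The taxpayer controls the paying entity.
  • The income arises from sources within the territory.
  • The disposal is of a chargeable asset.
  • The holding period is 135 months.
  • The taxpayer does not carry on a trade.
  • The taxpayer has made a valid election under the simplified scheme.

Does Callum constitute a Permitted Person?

Under section 8: the taxpayer controls the paying entity? yes; or the taxpayer is resident for the tax year? yes. So the taxpayer is a Scheduled Trader.
Under section 3: the arrangement has been notified to the authority? yes; and the taxpayer keeps adequate books and records? yes. So the taxpayer is a Class-G Entity.
Under section 5: the taxpayer carries on a trade? no; and Scheduled Trader (section 8)? yes; and Class-G Entity (section 3)? yes. So the taxpayer is not a Regulated Filer.
Under section 4: holding period: 135 months ≥ 155 months? no; and the taxpayer carries on a trade? no. So the taxpayer is not a Registered Taxpayer.
Under section 2: the disposal is of a chargeable asset? yes; or the income arises from sources outside the territory? no. So the taxpayer is a Primary Entity.
Under section 9: Registered Taxpayer (section 4)? no; and Primary Entity (section 2)? yes; and the taxpayer does not control the paying entity? no. So the taxpayer is not a Recognised Person.
Under section 1: holding period: 135 months ≥ 155 months? no; or the taxpayer is resident for the tax year? yes. So the taxpayer is a Class-C Enterprise.
Under section 7: Regulated Filer (section 5)? no; and not a Recognised Person (section 9)? yes; and Class-C Enterprise (section 1)? yes. So the taxpayer is not a Permitted Person.

No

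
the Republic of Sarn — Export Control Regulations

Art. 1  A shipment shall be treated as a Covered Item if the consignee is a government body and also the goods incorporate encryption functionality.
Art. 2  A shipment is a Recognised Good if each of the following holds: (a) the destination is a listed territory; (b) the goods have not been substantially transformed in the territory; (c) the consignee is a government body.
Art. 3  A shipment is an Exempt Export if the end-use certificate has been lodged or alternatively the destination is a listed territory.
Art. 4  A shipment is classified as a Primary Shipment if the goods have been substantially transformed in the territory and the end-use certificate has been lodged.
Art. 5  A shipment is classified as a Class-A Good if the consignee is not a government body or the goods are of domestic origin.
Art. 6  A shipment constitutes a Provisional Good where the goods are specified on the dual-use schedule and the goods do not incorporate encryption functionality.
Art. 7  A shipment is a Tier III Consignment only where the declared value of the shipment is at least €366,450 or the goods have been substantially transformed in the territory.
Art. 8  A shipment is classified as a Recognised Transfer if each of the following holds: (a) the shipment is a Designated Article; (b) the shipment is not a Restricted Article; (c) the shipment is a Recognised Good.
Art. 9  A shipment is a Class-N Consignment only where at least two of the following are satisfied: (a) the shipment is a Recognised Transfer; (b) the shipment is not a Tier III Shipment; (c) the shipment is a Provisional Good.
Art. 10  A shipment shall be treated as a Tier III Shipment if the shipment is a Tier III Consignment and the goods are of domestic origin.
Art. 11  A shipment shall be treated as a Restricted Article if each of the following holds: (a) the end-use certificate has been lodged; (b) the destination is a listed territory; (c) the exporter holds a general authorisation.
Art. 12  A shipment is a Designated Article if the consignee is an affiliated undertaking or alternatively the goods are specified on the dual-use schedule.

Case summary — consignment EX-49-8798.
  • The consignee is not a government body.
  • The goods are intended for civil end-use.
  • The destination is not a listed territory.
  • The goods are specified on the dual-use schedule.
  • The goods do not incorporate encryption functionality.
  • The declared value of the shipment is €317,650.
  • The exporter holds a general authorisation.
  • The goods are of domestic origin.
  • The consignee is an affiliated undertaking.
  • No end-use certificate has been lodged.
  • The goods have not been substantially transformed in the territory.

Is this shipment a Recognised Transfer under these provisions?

No

Under article 12: the consignee is an affiliated undertaking? yes; or the goods are specified on the dual-use schedule? yes. So the shipment is a Designated Article.
Under article 11: the end-use certificate has been lodged? no; and the destination is a listed territory? no; and the exporter holds a general authorisation? yes. So the shipment is not a Restricted Article.
Under article 2: the destination is a listed territory? no; and the goods have not been substantially transformed in the territory? yes; and the consignee is a government body? no. So the shipment is not a Recognised Good.
Under article 8: Designated Article (article 12)? yes; and not a Restricted Article (article 11)? yes; and Recognised Good (article 2)? no. So the shipment is not a Recognised Transfer.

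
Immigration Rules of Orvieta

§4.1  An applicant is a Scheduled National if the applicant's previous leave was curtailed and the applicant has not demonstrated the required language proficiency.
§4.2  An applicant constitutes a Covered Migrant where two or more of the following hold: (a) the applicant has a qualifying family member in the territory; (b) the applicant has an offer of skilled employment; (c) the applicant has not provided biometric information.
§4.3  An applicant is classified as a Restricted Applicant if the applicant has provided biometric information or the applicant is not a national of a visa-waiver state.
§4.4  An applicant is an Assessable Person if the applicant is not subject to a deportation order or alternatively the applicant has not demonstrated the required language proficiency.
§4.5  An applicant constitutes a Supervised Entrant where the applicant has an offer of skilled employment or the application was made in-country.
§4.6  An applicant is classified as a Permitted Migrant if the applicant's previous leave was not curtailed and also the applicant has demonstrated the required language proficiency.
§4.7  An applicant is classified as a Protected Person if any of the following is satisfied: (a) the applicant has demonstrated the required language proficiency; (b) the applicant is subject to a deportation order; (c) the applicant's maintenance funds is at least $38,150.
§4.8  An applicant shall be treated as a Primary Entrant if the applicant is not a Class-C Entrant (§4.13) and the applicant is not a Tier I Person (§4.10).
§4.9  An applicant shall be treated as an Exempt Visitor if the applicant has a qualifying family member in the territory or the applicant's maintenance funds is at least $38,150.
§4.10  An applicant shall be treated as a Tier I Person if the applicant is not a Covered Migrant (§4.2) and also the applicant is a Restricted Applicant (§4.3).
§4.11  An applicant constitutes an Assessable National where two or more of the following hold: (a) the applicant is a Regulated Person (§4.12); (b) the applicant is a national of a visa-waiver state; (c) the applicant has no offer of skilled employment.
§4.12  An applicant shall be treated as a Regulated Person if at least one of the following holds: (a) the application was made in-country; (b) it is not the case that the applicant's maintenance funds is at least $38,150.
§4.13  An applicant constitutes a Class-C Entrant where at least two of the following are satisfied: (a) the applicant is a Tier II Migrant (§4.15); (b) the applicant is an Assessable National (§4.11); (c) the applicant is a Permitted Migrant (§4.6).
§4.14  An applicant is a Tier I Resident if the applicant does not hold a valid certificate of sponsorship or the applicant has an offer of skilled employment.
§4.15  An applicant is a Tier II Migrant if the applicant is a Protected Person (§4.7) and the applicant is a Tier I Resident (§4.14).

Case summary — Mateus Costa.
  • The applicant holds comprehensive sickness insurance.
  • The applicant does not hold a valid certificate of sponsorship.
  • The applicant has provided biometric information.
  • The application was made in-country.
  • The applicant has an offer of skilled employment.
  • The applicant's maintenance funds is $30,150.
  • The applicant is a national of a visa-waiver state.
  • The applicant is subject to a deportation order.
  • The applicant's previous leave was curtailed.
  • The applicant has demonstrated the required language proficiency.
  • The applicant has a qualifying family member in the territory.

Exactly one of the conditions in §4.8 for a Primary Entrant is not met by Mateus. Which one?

Class-C Entrant

§4.7 — Protected Person: [the applicant has demonstrated the required language proficiency? yes] OR [the applicant is subject to a deportation order? yes] OR [applicant's maintenance funds: $30,150 ≥ $38,150? no] → satisfied.
§4.14 — Tier I Resident: [the applicant does not hold a valid certificate of sponsorship? yes] OR [the applicant has an offer of skilled employment? yes] → satisfied.
§4.15 — Tier II Migrant: [Protected Person (§4.7)? yes] AND [Tier I Resident (§4.14)? yes] → satisfied.
§4.12 — Regulated Person: [the application was made in-country? yes] OR [applicant's maintenance funds: $30,150 ≥ $38,150? no, so negated condition yes] → satisfied.
§4.11 — Assessable National: Regulated Person (§4.12)? yes; the applicant is a national of a visa-waiver state? yes; the applicant has no offer of skilled employment? no — 2 of 3 hold (need ≥2) → satisfied.
§4.6 — Permitted Migrant: [the applicant's previous leave was not curtailed? no] AND [the applicant has demonstrated the required language proficiency? yes] → not satisfied.
§4.13 — Class-C Entrant: Tier II Migrant (§4.15)? yes; Assessable National (§4.11)? yes; Permitted Migrant (§4.6)? no — 2 of 3 hold (need ≥2) → satisfied.
§4.2 — Covered Migrant: the applicant has a qualifying family member in the territory? yes; the applicant has an offer of skilled employment? yes; the applicant has not provided biometric information? no — 2 of 3 hold (need ≥2) → satisfied.
§4.3 — Restricted Applicant: [the applicant has provided biometric information? yes] OR [the applicant is not a national of a visa-waiver state? no] → satisfied.
§4.10 — Tier I Person: [not a Covered Migrant (§4.2)? no] AND [Restricted Applicant (§4.3)? yes] → not satisfied.
§4.8 — Primary Entrant: [not a Class-C Entrant (§4.13)? no] AND [not a Tier I Person (§4.10)? yes] → not satisfied.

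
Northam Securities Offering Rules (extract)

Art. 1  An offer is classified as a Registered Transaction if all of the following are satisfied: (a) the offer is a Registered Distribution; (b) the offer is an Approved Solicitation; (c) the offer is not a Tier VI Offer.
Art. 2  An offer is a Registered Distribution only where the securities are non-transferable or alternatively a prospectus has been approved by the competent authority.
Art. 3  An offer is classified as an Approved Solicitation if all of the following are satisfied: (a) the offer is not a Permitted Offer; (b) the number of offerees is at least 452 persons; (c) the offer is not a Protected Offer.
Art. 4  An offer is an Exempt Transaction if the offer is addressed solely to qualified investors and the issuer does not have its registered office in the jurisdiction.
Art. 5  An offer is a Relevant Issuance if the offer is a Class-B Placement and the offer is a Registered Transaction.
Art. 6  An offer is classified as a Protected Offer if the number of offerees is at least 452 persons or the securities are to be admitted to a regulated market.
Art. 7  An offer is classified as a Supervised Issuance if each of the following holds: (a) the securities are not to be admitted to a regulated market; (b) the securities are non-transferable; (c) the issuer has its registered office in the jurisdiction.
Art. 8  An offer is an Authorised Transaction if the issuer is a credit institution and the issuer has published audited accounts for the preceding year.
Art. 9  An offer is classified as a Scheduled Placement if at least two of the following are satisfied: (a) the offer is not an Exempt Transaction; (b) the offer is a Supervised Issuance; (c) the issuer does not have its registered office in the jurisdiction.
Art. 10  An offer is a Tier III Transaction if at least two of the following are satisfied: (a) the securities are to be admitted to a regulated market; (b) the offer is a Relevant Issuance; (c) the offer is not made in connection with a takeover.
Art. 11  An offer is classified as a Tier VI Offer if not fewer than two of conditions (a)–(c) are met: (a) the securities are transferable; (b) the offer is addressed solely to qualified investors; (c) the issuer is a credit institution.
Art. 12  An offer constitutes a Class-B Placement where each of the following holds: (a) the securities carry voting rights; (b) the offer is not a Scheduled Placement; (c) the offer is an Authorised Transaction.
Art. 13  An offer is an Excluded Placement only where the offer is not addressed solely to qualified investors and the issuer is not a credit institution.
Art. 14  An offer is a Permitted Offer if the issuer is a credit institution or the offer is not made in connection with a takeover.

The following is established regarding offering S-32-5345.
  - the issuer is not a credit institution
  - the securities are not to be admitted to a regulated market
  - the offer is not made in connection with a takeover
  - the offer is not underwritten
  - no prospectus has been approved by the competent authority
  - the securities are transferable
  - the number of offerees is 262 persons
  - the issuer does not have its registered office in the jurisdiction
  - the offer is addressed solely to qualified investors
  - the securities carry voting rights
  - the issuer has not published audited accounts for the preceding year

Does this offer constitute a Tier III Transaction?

No

article 4 — Exempt Transaction: [the offer is addressed solely to qualified investors? yes] AND [the issuer does not have its registered office in the jurisdiction? yes] → satisfied.
article 7 — Supervised Issuance: [the securities are not to be admitted to a regulated market? yes] AND [the securities are non-transferable? no] AND [the issuer has its registered office in the jurisdiction? no] → not satisfied.
article 9 — Scheduled Placement: not an Exempt Transaction (article 4)? no; Supervised Issuance (article 7)? no; the issuer does not have its registered office in the jurisdiction? yes — 1 of 3 hold (need ≥2) → not satisfied.
article 8 — Authorised Transaction: [the issuer is a credit institution? no] AND [the issuer has published audited accounts for the preceding year? no] → not satisfied.
article 12 — Class-B Placement: [the securities carry voting rights? yes] AND [not a Scheduled Placement (article 9)? yes] AND [Authorised Transaction (article 8)? no] → not satisfied.
article 2 — Registered Distribution: [the securities are non-transferable? no] OR [a prospectus has been approved by the competent authority? no] → not satisfied.
article 14 — Permitted Offer: [the issuer is a credit institution? no] OR [the offer is not made in connection with a takeover? yes] → satisfied.
article 6 — Protected Offer: [number of offerees: 262 persons ≥ 452 persons? no] OR [the securities are to be admitted to a regulated market? no] → not satisfied.
article 3 — Approved Solicitation: [not a Permitted Offer (article 14)? no] AND [number of offerees: 262 persons ≥ 452 persons? no] AND [not a Protected Offer (article 6)? yes] → not satisfied.
article 11 — Tier VI Offer: the securities are transferable? yes; the offer is addressed solely to qualified investors? yes; the issuer is a credit institution? no — 2 of 3 hold (need ≥2) → satisfied.
article 1 — Registered Transaction: [Registered Distribution (article 2)? no] AND [Approved Solicitation (article 3)? no] AND [not a Tier VI Offer (article 11)? no] → not satisfied.
article 5 — Relevant Issuance: [Class-B Placement (article 12)? no] AND [Registered Transaction (article 1)? no] → not satisfied.
article 10 — Tier III Transaction: the securities are to be admitted to a regulated market? no; Relevant Issuance (article 5)? no; the offer is not made in connection with a takeover? yes — 1 of 3 hold (need ≥2) → not satisfied.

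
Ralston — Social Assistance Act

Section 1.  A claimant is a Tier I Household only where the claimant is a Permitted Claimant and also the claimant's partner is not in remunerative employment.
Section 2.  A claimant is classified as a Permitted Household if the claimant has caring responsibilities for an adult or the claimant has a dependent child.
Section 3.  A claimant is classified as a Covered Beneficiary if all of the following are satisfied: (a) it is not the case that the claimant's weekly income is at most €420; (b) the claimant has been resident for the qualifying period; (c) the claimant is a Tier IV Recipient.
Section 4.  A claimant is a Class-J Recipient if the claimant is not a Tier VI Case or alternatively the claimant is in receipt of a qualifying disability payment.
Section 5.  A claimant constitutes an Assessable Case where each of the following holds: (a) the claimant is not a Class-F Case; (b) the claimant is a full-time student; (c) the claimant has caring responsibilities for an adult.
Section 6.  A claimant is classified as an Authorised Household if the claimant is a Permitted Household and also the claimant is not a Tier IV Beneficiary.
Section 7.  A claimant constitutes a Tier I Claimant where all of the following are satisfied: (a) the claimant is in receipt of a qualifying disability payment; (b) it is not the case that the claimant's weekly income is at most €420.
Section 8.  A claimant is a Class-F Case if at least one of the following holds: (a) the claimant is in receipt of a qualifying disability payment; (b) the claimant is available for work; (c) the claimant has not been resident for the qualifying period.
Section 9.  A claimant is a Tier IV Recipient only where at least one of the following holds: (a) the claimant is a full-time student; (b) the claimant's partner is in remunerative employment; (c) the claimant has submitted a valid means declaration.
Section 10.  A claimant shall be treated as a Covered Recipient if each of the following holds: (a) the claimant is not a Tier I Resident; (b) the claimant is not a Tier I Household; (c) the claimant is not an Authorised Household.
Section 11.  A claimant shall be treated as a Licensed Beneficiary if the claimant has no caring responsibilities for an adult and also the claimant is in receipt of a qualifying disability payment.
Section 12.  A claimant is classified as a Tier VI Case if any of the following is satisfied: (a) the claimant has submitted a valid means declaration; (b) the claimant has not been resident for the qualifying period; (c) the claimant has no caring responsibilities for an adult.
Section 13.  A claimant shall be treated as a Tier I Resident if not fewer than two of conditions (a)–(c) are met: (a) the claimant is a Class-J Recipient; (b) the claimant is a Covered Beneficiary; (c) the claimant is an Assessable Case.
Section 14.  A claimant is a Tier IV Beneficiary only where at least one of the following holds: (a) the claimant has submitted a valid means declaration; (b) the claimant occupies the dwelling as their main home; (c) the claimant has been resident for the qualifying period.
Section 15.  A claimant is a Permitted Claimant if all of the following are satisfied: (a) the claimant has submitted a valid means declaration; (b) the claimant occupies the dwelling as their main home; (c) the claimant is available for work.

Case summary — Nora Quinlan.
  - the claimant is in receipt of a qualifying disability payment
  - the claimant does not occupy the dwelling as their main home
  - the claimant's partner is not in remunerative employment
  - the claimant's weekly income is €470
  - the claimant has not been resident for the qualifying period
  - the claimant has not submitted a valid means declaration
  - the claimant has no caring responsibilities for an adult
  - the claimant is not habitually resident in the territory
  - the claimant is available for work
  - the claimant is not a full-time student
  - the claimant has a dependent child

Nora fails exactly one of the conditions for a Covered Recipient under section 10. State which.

Under section 12: the claimant has submitted a valid means declaration? no; or the claimant has not been resident for the qualifying period? yes; or the claimant has no caring responsibilities for an adult? yes. So the claimant is a Tier VI Case.
Under section 4: not a Tier VI Case (section 12)? no; or the claimant is in receipt of a qualifying disability payment? yes. So the claimant is a Class-J Recipient.
Under section 9: the claimant is a full-time student? no; or the claimant's partner is in remunerative employment? no; or the claimant has submitted a valid means declaration? no. So the claimant is not a Tier IV Recipient.
Under section 3: claimant's weekly income: €470 ≤ €420? no, so negated condition yes; and the claimant has been resident for the qualifying period? no; and Tier IV Recipient (section 9)? no. So the claimant is not a Covered Beneficiary.
Under section 8: the claimant is in receipt of a qualifying disability payment? yes; or the claimant is available for work? yes; or the claimant has not been resident for the qualifying period? yes. So the claimant is a Class-F Case.
Under section 5: not a Class-F Case (section 8)? no; and the claimant is a full-time student? no; and the claimant has caring responsibilities for an adult? no. So the claimant is not an Assessable Case.
Under section 13: Class-J Recipient (section 4)? yes; Covered Beneficiary (section 3)? no; Assessable Case (section 5)? no — 1 of 3 hold (need ≥2) → not satisfied.
Under section 15: the claimant has submitted a valid means declaration? no; and the claimant occupies the dwelling as their main home? no; and the claimant is available for work? yes. So the claimant is not a Permitted Claimant.
Under section 1: Permitted Claimant (section 15)? no; and the claimant's partner is not in remunerative employment? yes. So the claimant is not a Tier I Household.
Under section 2: the claimant has caring responsibilities for an adult? no; or the claimant has a dependent child? yes. So the claimant is a Permitted Household.
Under section 14: the claimant has submitted a valid means declaration? no; or the claimant occupies the dwelling as their main home? no; or the claimant has been resident for the qualifying period? no. So the claimant is not a Tier IV Beneficiary.
Under section 6: Permitted Household (section 2)? yes; and not a Tier IV Beneficiary (section 14)? yes. So the claimant is an Authorised Household.
Under section 10: not a Tier I Resident (section 13)? yes; and not a Tier I Household (section 1)? yes; and not an Authorised Household (section 6)? no. So the claimant is not a Covered Recipient.

Authorised Household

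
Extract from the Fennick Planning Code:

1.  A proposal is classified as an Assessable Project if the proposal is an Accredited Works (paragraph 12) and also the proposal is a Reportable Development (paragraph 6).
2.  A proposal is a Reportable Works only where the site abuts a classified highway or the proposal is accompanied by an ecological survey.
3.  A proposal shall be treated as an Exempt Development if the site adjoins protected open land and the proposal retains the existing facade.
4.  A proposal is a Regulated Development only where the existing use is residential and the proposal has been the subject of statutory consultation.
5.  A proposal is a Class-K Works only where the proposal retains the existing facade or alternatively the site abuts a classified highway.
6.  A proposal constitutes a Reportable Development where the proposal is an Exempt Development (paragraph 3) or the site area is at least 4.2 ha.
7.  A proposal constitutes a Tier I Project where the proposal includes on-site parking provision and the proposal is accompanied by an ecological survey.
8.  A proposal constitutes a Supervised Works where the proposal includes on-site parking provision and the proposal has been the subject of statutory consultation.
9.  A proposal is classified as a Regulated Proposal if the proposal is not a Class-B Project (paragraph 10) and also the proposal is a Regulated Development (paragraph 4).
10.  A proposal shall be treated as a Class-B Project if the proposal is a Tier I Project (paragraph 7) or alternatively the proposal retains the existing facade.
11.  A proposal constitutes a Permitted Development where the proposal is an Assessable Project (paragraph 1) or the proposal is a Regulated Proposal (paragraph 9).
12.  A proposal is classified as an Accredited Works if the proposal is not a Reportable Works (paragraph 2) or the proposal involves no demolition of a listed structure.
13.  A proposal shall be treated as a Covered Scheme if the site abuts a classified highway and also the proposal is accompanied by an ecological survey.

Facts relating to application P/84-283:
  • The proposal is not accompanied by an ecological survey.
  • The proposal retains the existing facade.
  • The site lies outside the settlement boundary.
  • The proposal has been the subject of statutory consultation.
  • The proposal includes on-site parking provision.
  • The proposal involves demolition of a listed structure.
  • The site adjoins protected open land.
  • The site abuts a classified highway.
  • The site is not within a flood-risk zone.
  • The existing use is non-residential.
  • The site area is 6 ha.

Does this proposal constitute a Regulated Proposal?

Under paragraph 7: the proposal includes on-site parking provision? yes; and the proposal is accompanied by an ecological survey? no. So the proposal is not a Tier I Project.
Under paragraph 10: Tier I Project (paragraph 7)? no; or the proposal retains the existing facade? yes. So the proposal is a Class-B Project.
Under paragraph 4: the existing use is residential? no; and the proposal has been the subject of statutory consultation? yes. So the proposal is not a Regulated Development.
Under paragraph 9: not a Class-B Project (paragraph 10)? no; and Regulated Development (paragraph 4)? no. So the proposal is not a Regulated Proposal.

No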